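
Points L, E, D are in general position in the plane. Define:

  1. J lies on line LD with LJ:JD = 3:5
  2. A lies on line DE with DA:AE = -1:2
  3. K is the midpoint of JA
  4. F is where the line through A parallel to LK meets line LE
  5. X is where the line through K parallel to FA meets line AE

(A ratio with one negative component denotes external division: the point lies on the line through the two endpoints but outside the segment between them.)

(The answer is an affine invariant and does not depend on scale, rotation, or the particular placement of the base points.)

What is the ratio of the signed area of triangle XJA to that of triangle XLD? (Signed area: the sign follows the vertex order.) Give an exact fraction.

Set L = (0, 0), E = (1, 0), D = (0, 1); any affine frame gives the same invariant.
1. J lies on line LD with LJ:JD = 3:5 ⇒ J = (0, 3/8)
2. A lies on line DE with DA:AE = -1:2 ⇒ A = (-1, 2)
3. K is the midpoint of JA ⇒ K = (-1/2, 19/16)
4. F is where the line through A parallel to LK meets line LE ⇒ F = (-3/19, 0)
5. X is where the line through K parallel to FA meets line AE ⇒ X = (-8/11, 19/11)
2·[XJA] = -15/88, 2·[XLD] = 8/11
[XJA]:[XLD] = -15/88:8/11 = -15/64

[XJA]:[XLD] = -15/64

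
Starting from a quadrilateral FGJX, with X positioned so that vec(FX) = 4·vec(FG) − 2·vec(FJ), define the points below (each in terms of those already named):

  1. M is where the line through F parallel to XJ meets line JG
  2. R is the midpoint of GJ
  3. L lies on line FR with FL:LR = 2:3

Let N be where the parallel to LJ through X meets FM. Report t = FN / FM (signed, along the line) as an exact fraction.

t = 14/13

Set F = (0, 0), G = (1, 0), J = (0, 1), X = (4, -2); any affine frame gives the same invariant.
1. M is where the line through F parallel to XJ meets line JG ⇒ M = (4, -3)
2. R is the midpoint of GJ ⇒ R = (1/2, 1/2)
3. L lies on line FR with FL:LR = 2:3 ⇒ L = (1/5, 1/5)
through X parallel to LJ: direction (-1/5, 4/5); meets FM at N = (56/13, -42/13)
N = F + t·(M−F) with t = 14/13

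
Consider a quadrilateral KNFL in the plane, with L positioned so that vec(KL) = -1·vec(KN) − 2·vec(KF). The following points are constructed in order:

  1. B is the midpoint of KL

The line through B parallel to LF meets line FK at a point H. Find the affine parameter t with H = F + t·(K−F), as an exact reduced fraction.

Choose coordinates K = (0, 0), N = (1, 0), F = (0, 1), L = (-1, -2).
1. B is the midpoint of KL ⇒ B = (-1/2, -1)
through B parallel to LF: direction (1, 3); meets FK at H = (0, 1/2)
H = F + t·(K−F) with t = 1/2

t = 1/2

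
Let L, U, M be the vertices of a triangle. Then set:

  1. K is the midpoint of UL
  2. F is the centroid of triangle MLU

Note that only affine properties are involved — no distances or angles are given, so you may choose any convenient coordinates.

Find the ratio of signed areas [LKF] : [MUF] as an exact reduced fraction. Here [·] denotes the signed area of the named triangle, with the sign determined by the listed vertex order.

[LKF]:[MUF] = -1/2

Work in coordinates with L = (0, 0), U = (1, 0), M = (0, 1).
1. K is the midpoint of UL ⇒ K = (1/2, 0)
2. F is the centroid of triangle MLU ⇒ F = (1/3, 1/3)
2·[LKF] = 1/6, 2·[MUF] = -1/3
[LKF]:[MUF] = 1/6:-1/3 = -1/2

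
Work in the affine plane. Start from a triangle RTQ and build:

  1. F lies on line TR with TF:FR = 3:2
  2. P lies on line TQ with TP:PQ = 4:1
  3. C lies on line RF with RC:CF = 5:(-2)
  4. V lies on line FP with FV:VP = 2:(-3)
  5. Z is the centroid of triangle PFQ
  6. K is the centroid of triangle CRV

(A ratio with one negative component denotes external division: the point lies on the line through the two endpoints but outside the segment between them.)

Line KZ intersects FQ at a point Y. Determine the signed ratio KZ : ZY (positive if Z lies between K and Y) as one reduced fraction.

KZ:ZY = -37/9

Choose coordinates R = (0, 0), T = (1, 0), Q = (0, 1).
1. F lies on line TR with TF:FR = 3:2 ⇒ F = (2/5, 0)
2. P lies on line TQ with TP:PQ = 4:1 ⇒ P = (1/5, 4/5)
3. C lies on line RF with RC:CF = 5:(-2) ⇒ C = (2/3, 0)
4. V lies on line FP with FV:VP = 2:(-3) ⇒ V = (4/5, -8/5)
5. Z is the centroid of triangle PFQ ⇒ Z = (1/5, 3/5)
6. K is the centroid of triangle CRV ⇒ K = (22/45, -8/15)
line KZ meets FQ at Y = (10/37, 12/37)
Z = K + t·(Y−K) with t = 37/28, so KZ:ZY = 37/28:-9/28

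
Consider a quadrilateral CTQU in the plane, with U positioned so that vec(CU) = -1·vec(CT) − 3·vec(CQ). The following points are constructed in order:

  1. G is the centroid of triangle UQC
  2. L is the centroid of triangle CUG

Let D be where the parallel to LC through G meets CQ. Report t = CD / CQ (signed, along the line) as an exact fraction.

t = 1/4

Work in coordinates with C = (0, 0), T = (1, 0), Q = (0, 1), U = (-1, -3).
1. G is the centroid of triangle UQC ⇒ G = (-1/3, -2/3)
2. L is the centroid of triangle CUG ⇒ L = (-4/9, -11/9)
through G parallel to LC: direction (4/9, 11/9); meets CQ at D = (0, 1/4)
D = C + t·(Q−C) with t = 1/4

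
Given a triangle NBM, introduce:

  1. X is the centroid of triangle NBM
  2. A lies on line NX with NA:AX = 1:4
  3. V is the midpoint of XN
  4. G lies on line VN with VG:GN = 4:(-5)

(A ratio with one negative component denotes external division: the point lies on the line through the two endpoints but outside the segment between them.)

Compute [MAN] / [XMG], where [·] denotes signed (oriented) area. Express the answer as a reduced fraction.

Assign N = (0, 0), B = (1, 0), M = (0, 1) — the answer is frame-independent, so this choice is without loss of generality.
1. X is the centroid of triangle NBM ⇒ X = (1/3, 1/3)
2. A lies on line NX with NA:AX = 1:4 ⇒ A = (1/15, 1/15)
3. V is the midpoint of XN ⇒ V = (1/6, 1/6)
4. G lies on line VN with VG:GN = 4:(-5) ⇒ G = (5/6, 5/6)
2·[MAN] = -1/15, 2·[XMG] = -1/2
[MAN]:[XMG] = -1/15:-1/2 = 2/15

[MAN]:[XMG] = 2/15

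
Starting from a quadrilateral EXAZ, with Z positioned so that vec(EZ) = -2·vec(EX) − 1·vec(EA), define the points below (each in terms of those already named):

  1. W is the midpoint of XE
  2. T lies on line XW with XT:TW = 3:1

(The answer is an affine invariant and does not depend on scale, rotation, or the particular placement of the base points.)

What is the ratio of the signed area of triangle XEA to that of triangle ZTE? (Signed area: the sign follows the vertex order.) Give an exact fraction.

Work in coordinates with E = (0, 0), X = (1, 0), A = (0, 1), Z = (-2, -1).
1. W is the midpoint of XE ⇒ W = (1/2, 0)
2. T lies on line XW with XT:TW = 3:1 ⇒ T = (5/8, 0)
2·[XEA] = -1, 2·[ZTE] = 5/8
[XEA]:[ZTE] = -1:5/8 = -8/5

[XEA]:[ZTE] = -8/5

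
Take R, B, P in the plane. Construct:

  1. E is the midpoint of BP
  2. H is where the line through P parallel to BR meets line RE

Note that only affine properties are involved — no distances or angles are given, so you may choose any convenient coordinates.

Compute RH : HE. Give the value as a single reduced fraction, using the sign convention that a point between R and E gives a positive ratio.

Work in coordinates with R = (0, 0), B = (1, 0), P = (0, 1).
1. E is the midpoint of BP ⇒ E = (1/2, 1/2)
2. H is where the line through P parallel to BR meets line RE ⇒ H = (1, 1)
H = R + t·(E−R) with t = 2, so RH:HE = t:(1−t) = 2:-1

RH:HE = -2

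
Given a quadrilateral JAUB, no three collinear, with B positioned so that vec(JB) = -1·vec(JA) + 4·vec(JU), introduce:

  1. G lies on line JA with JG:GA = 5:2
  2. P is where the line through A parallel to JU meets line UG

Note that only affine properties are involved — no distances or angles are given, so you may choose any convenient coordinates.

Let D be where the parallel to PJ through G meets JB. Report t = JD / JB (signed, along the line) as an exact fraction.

t = 5/63

Work in coordinates with J = (0, 0), A = (1, 0), U = (0, 1), B = (-1, 4).
1. G lies on line JA with JG:GA = 5:2 ⇒ G = (5/7, 0)
2. P is where the line through A parallel to JU meets line UG ⇒ P = (1, -2/5)
through G parallel to PJ: direction (-1, 2/5); meets JB at D = (-5/63, 20/63)
D = J + t·(B−J) with t = 5/63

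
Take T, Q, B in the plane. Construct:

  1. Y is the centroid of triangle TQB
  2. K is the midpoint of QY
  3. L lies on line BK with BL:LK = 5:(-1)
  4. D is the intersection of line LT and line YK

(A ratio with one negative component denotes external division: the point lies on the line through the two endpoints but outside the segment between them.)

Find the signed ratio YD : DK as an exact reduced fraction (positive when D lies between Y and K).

YD:DK = -7/4

Work in coordinates with T = (0, 0), Q = (1, 0), B = (0, 1).
1. Y is the centroid of triangle TQB ⇒ Y = (1/3, 1/3)
2. K is the midpoint of QY ⇒ K = (2/3, 1/6)
3. L lies on line BK with BL:LK = 5:(-1) ⇒ L = (5/6, -1/24)
4. D is the intersection of line LT and line YK ⇒ D = (10/9, -1/18)
D = Y + t·(K−Y) with t = 7/3, so YD:DK = t:(1−t) = 7/3:-4/3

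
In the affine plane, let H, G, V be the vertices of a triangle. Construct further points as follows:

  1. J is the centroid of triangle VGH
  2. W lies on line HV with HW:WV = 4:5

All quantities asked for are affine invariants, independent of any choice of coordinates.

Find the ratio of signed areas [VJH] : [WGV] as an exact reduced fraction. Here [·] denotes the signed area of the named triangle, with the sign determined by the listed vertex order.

[VJH]:[WGV] = -3/5

Set H = (0, 0), G = (1, 0), V = (0, 1); any affine frame gives the same invariant.
1. J is the centroid of triangle VGH ⇒ J = (1/3, 1/3)
2. W lies on line HV with HW:WV = 4:5 ⇒ W = (0, 4/9)
2·[VJH] = -1/3, 2·[WGV] = 5/9
[VJH]:[WGV] = -1/3:5/9 = -3/5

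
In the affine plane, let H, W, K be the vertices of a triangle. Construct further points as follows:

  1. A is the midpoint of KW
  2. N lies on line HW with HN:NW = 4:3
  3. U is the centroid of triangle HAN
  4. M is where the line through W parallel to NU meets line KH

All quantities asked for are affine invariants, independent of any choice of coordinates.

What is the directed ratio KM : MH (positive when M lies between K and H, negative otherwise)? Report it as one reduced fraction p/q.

Choose coordinates H = (0, 0), W = (1, 0), K = (0, 1).
1. A is the midpoint of KW ⇒ A = (1/2, 1/2)
2. N lies on line HW with HN:NW = 4:3 ⇒ N = (4/7, 0)
3. U is the centroid of triangle HAN ⇒ U = (5/14, 1/6)
4. M is where the line through W parallel to NU meets line KH ⇒ M = (0, 7/9)
M = K + t·(H−K) with t = 2/9, so KM:MH = t:(1−t) = 2/9:7/9

KM:MH = 2/7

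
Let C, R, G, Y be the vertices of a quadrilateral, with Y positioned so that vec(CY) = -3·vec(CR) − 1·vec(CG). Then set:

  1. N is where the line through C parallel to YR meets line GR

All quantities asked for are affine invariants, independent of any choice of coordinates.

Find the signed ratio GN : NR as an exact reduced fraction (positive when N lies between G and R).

GN:NR = 4

Assign C = (0, 0), R = (1, 0), G = (0, 1), Y = (-3, -1) — the answer is frame-independent, so this choice is without loss of generality.
1. N is where the line through C parallel to YR meets line GR ⇒ N = (4/5, 1/5)
N = G + t·(R−G) with t = 4/5, so GN:NR = t:(1−t) = 4/5:1/5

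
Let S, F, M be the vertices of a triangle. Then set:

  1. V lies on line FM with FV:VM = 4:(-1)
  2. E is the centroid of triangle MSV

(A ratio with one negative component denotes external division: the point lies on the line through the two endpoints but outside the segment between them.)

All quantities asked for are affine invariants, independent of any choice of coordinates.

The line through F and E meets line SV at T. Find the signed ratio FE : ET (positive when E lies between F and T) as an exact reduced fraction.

FE:ET = 11

Work in coordinates with S = (0, 0), F = (1, 0), M = (0, 1).
1. V lies on line FM with FV:VM = 4:(-1) ⇒ V = (-1/3, 4/3)
2. E is the centroid of triangle MSV ⇒ E = (-1/9, 7/9)
line FE meets SV at T = (-7/33, 28/33)
E = F + t·(T−F) with t = 11/12, so FE:ET = 11/12:1/12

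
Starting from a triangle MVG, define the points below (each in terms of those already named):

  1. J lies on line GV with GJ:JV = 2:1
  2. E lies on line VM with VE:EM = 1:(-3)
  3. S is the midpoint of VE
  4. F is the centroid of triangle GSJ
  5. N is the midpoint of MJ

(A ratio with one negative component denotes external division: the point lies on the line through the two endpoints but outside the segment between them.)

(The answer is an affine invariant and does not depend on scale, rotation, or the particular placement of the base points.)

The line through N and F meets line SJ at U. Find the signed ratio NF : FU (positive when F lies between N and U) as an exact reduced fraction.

Assign M = (0, 0), V = (1, 0), G = (0, 1) — the answer is frame-independent, so this choice is without loss of generality.
1. J lies on line GV with GJ:JV = 2:1 ⇒ J = (2/3, 1/3)
2. E lies on line VM with VE:EM = 1:(-3) ⇒ E = (3/2, 0)
3. S is the midpoint of VE ⇒ S = (5/4, 0)
4. F is the centroid of triangle GSJ ⇒ F = (23/36, 4/9)
5. N is the midpoint of MJ ⇒ N = (1/3, 1/6)
line NF meets SJ at U = (131/228, 22/57)
F = N + t·(U−N) with t = 19/15, so NF:FU = 19/15:-4/15

NF:FU = -19/4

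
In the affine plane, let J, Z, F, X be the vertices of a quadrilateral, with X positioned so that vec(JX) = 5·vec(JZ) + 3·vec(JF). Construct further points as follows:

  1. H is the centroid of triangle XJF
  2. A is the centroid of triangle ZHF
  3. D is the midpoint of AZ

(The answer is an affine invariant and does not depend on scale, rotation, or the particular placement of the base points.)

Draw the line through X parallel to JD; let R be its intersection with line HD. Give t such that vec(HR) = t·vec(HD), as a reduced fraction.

Work in coordinates with J = (0, 0), Z = (1, 0), F = (0, 1), X = (5, 3).
1. H is the centroid of triangle XJF ⇒ H = (5/3, 4/3)
2. A is the centroid of triangle ZHF ⇒ A = (8/9, 7/9)
3. D is the midpoint of AZ ⇒ D = (17/18, 7/18)
through X parallel to JD: direction (17/18, 7/18); meets HD at R = (395/198, 349/198)
R = H + t·(D−H) with t = -5/11

t = -5/11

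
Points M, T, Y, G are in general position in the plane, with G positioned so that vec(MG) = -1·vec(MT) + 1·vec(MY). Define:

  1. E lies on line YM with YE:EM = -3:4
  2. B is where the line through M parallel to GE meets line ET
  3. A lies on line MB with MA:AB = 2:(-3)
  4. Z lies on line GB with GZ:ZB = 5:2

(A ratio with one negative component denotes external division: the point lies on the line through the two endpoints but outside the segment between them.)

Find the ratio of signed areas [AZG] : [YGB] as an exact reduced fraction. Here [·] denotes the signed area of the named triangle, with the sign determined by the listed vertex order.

[AZG]:[YGB] = -48/7

Assign M = (0, 0), T = (1, 0), Y = (0, 1), G = (-1, 1) — the answer is frame-independent, so this choice is without loss of generality.
1. E lies on line YM with YE:EM = -3:4 ⇒ E = (0, 4)
2. B is where the line through M parallel to GE meets line ET ⇒ B = (4/7, 12/7)
3. A lies on line MB with MA:AB = 2:(-3) ⇒ A = (-8/7, -24/7)
4. Z lies on line GB with GZ:ZB = 5:2 ⇒ Z = (6/49, 74/49)
2·[AZG] = 240/49, 2·[YGB] = -5/7
[AZG]:[YGB] = 240/49:-5/7 = -48/7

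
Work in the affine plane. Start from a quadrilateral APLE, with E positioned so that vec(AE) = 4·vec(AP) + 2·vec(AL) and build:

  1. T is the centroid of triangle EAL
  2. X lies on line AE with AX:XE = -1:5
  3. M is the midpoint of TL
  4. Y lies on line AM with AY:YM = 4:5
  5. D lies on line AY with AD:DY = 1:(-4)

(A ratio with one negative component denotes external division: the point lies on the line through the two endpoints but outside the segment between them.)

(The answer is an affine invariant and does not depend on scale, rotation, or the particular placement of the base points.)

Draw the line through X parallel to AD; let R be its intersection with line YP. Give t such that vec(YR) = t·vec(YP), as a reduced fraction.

Set A = (0, 0), P = (1, 0), L = (0, 1), E = (4, 2); any affine frame gives the same invariant.
1. T is the centroid of triangle EAL ⇒ T = (4/3, 1)
2. X lies on line AE with AX:XE = -1:5 ⇒ X = (-1, -1/2)
3. M is the midpoint of TL ⇒ M = (2/3, 1)
4. Y lies on line AM with AY:YM = 4:5 ⇒ Y = (8/27, 4/9)
5. D lies on line AY with AD:DY = 1:(-4) ⇒ D = (-8/81, -4/27)
through X parallel to AD: direction (-8/81, -4/27); meets YP at R = (-14/81, 20/27)
R = Y + t·(P−Y) with t = -2/3

t = -2/3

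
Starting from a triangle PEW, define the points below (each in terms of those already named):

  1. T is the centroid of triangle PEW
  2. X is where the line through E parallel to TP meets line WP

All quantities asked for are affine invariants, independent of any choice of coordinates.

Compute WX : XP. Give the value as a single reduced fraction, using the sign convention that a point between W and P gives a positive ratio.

Work in coordinates with P = (0, 0), E = (1, 0), W = (0, 1).
1. T is the centroid of triangle PEW ⇒ T = (1/3, 1/3)
2. X is where the line through E parallel to TP meets line WP ⇒ X = (0, -1)
X = W + t·(P−W) with t = 2, so WX:XP = t:(1−t) = 2:-1

WX:XP = -2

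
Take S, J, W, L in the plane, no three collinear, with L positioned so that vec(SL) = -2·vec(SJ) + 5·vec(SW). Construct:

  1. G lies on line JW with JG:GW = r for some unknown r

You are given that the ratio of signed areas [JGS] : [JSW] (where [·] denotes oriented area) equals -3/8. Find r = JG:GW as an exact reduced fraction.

Set S = (0, 0), J = (1, 0), W = (0, 1), L = (-2, 5); any affine frame gives the same invariant.
1. With JG:GW = r, write λ = r/(r+1) so G = J + λ·(W−J); G is affine-linear in λ
Every point depending on G is an affine combination of G and λ-independent points, so each such coordinate is linear in λ; the λ² term in each signed area is a multiple of (W−J)×(W−J) = 0, so 2·[JGS] and 2·[JSW] are each linear in λ. Evaluating at λ=0 and λ=1:
  2·[JGS] = λ,   2·[JSW] = -1
So [JGS]:[JSW] = (λ) / (-1). Setting this equal to -3/8:
  λ = -3/8·(-1)  ⇒  λ = 3/8
Then r = λ/(1−λ) = (3/8)/(5/8) = 3/5. Check: with r = 3/5, G = (5/8, 3/8) and [JGS]:[JSW] = -3/8 as required.

r = 3/5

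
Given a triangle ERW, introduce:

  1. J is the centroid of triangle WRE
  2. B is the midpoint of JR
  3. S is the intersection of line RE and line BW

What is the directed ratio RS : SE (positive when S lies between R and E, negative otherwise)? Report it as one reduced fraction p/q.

RS:SE = 1/4

Assign E = (0, 0), R = (1, 0), W = (0, 1) — the answer is frame-independent, so this choice is without loss of generality.
1. J is the centroid of triangle WRE ⇒ J = (1/3, 1/3)
2. B is the midpoint of JR ⇒ B = (2/3, 1/6)
3. S is the intersection of line RE and line BW ⇒ S = (4/5, 0)
S = R + t·(E−R) with t = 1/5, so RS:SE = t:(1−t) = 1/5:4/5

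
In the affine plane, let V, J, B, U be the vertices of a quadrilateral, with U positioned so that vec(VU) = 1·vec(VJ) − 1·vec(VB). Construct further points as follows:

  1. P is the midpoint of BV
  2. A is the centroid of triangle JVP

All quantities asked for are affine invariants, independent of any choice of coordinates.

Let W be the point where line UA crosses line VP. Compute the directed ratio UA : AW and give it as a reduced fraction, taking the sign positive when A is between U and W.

UA:AW = 2

Work in coordinates with V = (0, 0), J = (1, 0), B = (0, 1), U = (1, -1).
1. P is the midpoint of BV ⇒ P = (0, 1/2)
2. A is the centroid of triangle JVP ⇒ A = (1/3, 1/6)
line UA meets VP at W = (0, 3/4)
A = U + t·(W−U) with t = 2/3, so UA:AW = 2/3:1/3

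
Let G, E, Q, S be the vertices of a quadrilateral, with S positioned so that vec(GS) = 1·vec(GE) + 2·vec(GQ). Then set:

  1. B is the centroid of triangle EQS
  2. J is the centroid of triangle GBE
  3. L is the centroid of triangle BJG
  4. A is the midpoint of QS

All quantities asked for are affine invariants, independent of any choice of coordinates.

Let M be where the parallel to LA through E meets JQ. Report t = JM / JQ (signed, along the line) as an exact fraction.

t = -27/35

Set G = (0, 0), E = (1, 0), Q = (0, 1), S = (1, 2); any affine frame gives the same invariant.
1. B is the centroid of triangle EQS ⇒ B = (2/3, 1)
2. J is the centroid of triangle GBE ⇒ J = (5/9, 1/3)
3. L is the centroid of triangle BJG ⇒ L = (11/27, 4/9)
4. A is the midpoint of QS ⇒ A = (1/2, 3/2)
through E parallel to LA: direction (5/54, 19/18); meets JQ at M = (62/63, -19/105)
M = J + t·(Q−J) with t = -27/35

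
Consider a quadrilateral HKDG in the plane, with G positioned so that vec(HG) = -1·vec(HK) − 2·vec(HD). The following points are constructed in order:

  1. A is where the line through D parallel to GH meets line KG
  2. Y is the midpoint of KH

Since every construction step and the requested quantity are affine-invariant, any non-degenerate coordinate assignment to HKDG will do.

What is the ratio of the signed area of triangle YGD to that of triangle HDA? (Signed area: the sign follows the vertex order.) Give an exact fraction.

Set H = (0, 0), K = (1, 0), D = (0, 1), G = (-1, -2); any affine frame gives the same invariant.
1. A is where the line through D parallel to GH meets line KG ⇒ A = (-2, -3)
2. Y is the midpoint of KH ⇒ Y = (1/2, 0)
2·[YGD] = -5/2, 2·[HDA] = 2
[YGD]:[HDA] = -5/2:2 = -5/4

[YGD]:[HDA] = -5/4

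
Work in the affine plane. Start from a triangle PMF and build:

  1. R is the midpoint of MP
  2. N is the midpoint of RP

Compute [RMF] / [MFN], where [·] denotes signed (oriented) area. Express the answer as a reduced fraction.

Set P = (0, 0), M = (1, 0), F = (0, 1); any affine frame gives the same invariant.
1. R is the midpoint of MP ⇒ R = (1/2, 0)
2. N is the midpoint of RP ⇒ N = (1/4, 0)
2·[RMF] = 1/2, 2·[MFN] = 3/4
[RMF]:[MFN] = 1/2:3/4 = 2/3

[RMF]:[MFN] = 2/3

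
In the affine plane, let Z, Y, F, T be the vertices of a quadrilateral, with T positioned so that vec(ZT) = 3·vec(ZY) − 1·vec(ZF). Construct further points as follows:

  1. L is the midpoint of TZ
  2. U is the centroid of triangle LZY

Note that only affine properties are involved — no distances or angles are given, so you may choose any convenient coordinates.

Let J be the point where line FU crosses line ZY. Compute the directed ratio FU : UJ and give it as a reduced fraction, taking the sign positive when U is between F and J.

FU:UJ = -7

Choose coordinates Z = (0, 0), Y = (1, 0), F = (0, 1), T = (3, -1).
1. L is the midpoint of TZ ⇒ L = (3/2, -1/2)
2. U is the centroid of triangle LZY ⇒ U = (5/6, -1/6)
line FU meets ZY at J = (5/7, 0)
U = F + t·(J−F) with t = 7/6, so FU:UJ = 7/6:-1/6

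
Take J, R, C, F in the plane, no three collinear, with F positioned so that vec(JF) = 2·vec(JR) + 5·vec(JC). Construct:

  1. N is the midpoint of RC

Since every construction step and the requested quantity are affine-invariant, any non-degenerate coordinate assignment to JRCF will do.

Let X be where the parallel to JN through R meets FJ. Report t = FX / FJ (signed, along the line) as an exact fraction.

Work in coordinates with J = (0, 0), R = (1, 0), C = (0, 1), F = (2, 5).
1. N is the midpoint of RC ⇒ N = (1/2, 1/2)
through R parallel to JN: direction (1/2, 1/2); meets FJ at X = (-2/3, -5/3)
X = F + t·(J−F) with t = 4/3

t = 4/3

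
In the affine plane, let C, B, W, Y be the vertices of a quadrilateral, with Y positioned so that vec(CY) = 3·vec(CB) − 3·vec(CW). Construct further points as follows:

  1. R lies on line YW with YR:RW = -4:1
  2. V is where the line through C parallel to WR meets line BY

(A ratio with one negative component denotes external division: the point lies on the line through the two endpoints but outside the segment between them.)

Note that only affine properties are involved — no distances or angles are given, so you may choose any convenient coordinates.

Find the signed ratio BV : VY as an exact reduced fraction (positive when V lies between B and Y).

BV:VY = -4/3

Choose coordinates C = (0, 0), B = (1, 0), W = (0, 1), Y = (3, -3).
1. R lies on line YW with YR:RW = -4:1 ⇒ R = (-1, 7/3)
2. V is where the line through C parallel to WR meets line BY ⇒ V = (9, -12)
V = B + t·(Y−B) with t = 4, so BV:VY = t:(1−t) = 4:-3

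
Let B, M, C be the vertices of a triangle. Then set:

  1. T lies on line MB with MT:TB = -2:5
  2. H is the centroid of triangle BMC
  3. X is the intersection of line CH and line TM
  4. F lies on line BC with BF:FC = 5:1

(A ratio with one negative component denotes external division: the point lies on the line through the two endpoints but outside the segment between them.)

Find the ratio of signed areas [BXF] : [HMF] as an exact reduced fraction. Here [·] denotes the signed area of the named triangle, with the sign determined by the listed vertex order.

[BXF]:[HMF] = 15/8

Assign B = (0, 0), M = (1, 0), C = (0, 1) — the answer is frame-independent, so this choice is without loss of generality.
1. T lies on line MB with MT:TB = -2:5 ⇒ T = (5/3, 0)
2. H is the centroid of triangle BMC ⇒ H = (1/3, 1/3)
3. X is the intersection of line CH and line TM ⇒ X = (1/2, 0)
4. F lies on line BC with BF:FC = 5:1 ⇒ F = (0, 5/6)
2·[BXF] = 5/12, 2·[HMF] = 2/9
[BXF]:[HMF] = 5/12:2/9 = 15/8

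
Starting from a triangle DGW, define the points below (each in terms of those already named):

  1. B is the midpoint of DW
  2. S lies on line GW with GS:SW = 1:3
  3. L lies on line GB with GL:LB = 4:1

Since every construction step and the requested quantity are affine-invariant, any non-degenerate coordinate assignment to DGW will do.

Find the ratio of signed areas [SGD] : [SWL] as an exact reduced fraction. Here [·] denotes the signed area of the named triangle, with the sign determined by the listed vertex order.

[SGD]:[SWL] = -5/6

Set D = (0, 0), G = (1, 0), W = (0, 1); any affine frame gives the same invariant.
1. B is the midpoint of DW ⇒ B = (0, 1/2)
2. S lies on line GW with GS:SW = 1:3 ⇒ S = (3/4, 1/4)
3. L lies on line GB with GL:LB = 4:1 ⇒ L = (1/5, 2/5)
2·[SGD] = -1/4, 2·[SWL] = 3/10
[SGD]:[SWL] = -1/4:3/10 = -5/6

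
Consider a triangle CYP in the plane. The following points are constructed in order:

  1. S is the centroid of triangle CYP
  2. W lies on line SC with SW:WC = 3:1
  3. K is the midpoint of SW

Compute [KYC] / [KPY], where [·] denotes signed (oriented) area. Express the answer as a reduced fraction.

Set C = (0, 0), Y = (1, 0), P = (0, 1); any affine frame gives the same invariant.
1. S is the centroid of triangle CYP ⇒ S = (1/3, 1/3)
2. W lies on line SC with SW:WC = 3:1 ⇒ W = (1/12, 1/12)
3. K is the midpoint of SW ⇒ K = (5/24, 5/24)
2·[KYC] = -5/24, 2·[KPY] = -7/12
[KYC]:[KPY] = -5/24:-7/12 = 5/14

[KYC]:[KPY] = 5/14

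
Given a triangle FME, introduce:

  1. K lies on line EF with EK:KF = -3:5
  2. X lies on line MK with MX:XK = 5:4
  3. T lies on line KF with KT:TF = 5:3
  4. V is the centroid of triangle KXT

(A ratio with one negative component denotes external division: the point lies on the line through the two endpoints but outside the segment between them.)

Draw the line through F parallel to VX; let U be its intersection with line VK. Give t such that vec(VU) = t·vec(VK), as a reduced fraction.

Choose coordinates F = (0, 0), M = (1, 0), E = (0, 1).
1. K lies on line EF with EK:KF = -3:5 ⇒ K = (0, 5/2)
2. X lies on line MK with MX:XK = 5:4 ⇒ X = (4/9, 25/18)
3. T lies on line KF with KT:TF = 5:3 ⇒ T = (0, 15/16)
4. V is the centroid of triangle KXT ⇒ V = (4/27, 695/432)
through F parallel to VX: direction (8/27, -95/432); meets VK at U = (64/135, -19/54)
U = V + t·(K−V) with t = -11/5

t = -11/5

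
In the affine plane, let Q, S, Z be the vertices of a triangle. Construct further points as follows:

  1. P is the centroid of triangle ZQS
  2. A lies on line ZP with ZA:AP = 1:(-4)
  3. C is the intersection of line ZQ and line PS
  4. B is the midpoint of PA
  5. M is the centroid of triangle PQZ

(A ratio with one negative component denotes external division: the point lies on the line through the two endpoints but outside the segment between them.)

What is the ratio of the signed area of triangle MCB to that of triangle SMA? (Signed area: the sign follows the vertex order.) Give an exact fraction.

Choose coordinates Q = (0, 0), S = (1, 0), Z = (0, 1).
1. P is the centroid of triangle ZQS ⇒ P = (1/3, 1/3)
2. A lies on line ZP with ZA:AP = 1:(-4) ⇒ A = (-1/9, 11/9)
3. C is the intersection of line ZQ and line PS ⇒ C = (0, 1/2)
4. B is the midpoint of PA ⇒ B = (1/9, 7/9)
5. M is the centroid of triangle PQZ ⇒ M = (1/9, 4/9)
2·[MCB] = -1/27, 2·[SMA] = -16/27
[MCB]:[SMA] = -1/27:-16/27 = 1/16

[MCB]:[SMA] = 1/16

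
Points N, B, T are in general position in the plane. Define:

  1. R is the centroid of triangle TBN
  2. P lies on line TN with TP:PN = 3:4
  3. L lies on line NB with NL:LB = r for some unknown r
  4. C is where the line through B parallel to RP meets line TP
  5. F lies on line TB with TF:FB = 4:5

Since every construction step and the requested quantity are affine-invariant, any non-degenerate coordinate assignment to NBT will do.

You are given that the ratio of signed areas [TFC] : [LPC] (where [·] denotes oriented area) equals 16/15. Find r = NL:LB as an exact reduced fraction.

Set N = (0, 0), B = (1, 0), T = (0, 1); any affine frame gives the same invariant.
1. R is the centroid of triangle TBN ⇒ R = (1/3, 1/3)
2. P lies on line TN with TP:PN = 3:4 ⇒ P = (0, 4/7)
3. With NL:LB = r, write λ = r/(r+1) so L = N + λ·(B−N); L is affine-linear in λ
4. C is where the line through B parallel to RP meets line TP ⇒ C = (0, 5/7)
5. F lies on line TB with TF:FB = 4:5 ⇒ F = (4/9, 5/9)
Every point depending on L is an affine combination of L and λ-independent points, so each such coordinate is linear in λ; the λ² term in each signed area is a multiple of (B−N)×(B−N) = 0, so 2·[TFC] and 2·[LPC] are each linear in λ. Evaluating at λ=0 and λ=1:
  2·[TFC] = -8/63,   2·[LPC] = -1/7·λ
So [TFC]:[LPC] = (-8/63) / (-1/7·λ). Setting this equal to 16/15:
  -8/63 = 16/15·(-1/7·λ)  ⇒  λ = 5/6
Then r = λ/(1−λ) = (5/6)/(1/6) = 5. Check: with r = 5, L = (5/6, 0) and [TFC]:[LPC] = 16/15 as required.

r = 5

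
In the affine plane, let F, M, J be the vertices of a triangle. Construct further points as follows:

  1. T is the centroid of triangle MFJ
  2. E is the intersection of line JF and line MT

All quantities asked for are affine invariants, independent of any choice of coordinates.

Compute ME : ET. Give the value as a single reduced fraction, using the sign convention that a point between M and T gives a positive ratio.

ME:ET = -3

Assign F = (0, 0), M = (1, 0), J = (0, 1) — the answer is frame-independent, so this choice is without loss of generality.
1. T is the centroid of triangle MFJ ⇒ T = (1/3, 1/3)
2. E is the intersection of line JF and line MT ⇒ E = (0, 1/2)
E = M + t·(T−M) with t = 3/2, so ME:ET = t:(1−t) = 3/2:-1/2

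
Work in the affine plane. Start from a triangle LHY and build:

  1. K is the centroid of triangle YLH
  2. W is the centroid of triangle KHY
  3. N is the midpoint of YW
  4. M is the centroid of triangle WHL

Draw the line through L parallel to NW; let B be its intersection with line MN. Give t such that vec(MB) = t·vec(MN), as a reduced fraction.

t = -3

Choose coordinates L = (0, 0), H = (1, 0), Y = (0, 1).
1. K is the centroid of triangle YLH ⇒ K = (1/3, 1/3)
2. W is the centroid of triangle KHY ⇒ W = (4/9, 4/9)
3. N is the midpoint of YW ⇒ N = (2/9, 13/18)
4. M is the centroid of triangle WHL ⇒ M = (13/27, 4/27)
through L parallel to NW: direction (2/9, -5/18); meets MN at B = (34/27, -85/54)
B = M + t·(N−M) with t = -3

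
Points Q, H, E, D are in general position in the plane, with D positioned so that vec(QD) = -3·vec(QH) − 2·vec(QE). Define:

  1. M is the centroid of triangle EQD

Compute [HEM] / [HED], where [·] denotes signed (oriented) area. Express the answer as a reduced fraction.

[HEM]:[HED] = 7/18

Set Q = (0, 0), H = (1, 0), E = (0, 1), D = (-3, -2); any affine frame gives the same invariant.
1. M is the centroid of triangle EQD ⇒ M = (-1, -1/3)
2·[HEM] = 7/3, 2·[HED] = 6
[HEM]:[HED] = 7/3:6 = 7/18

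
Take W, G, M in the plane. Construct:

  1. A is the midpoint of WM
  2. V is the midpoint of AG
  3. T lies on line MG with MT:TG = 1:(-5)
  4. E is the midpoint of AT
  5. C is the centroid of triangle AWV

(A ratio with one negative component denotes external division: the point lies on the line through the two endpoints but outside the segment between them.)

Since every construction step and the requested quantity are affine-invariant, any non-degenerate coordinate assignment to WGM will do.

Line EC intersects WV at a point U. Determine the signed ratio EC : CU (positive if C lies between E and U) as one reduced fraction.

EC:CU = 37/8

Set W = (0, 0), G = (1, 0), M = (0, 1); any affine frame gives the same invariant.
1. A is the midpoint of WM ⇒ A = (0, 1/2)
2. V is the midpoint of AG ⇒ V = (1/2, 1/4)
3. T lies on line MG with MT:TG = 1:(-5) ⇒ T = (-1/4, 5/4)
4. E is the midpoint of AT ⇒ E = (-1/8, 7/8)
5. C is the centroid of triangle AWV ⇒ C = (1/6, 1/4)
line EC meets WV at U = (17/74, 17/148)
C = E + t·(U−E) with t = 37/45, so EC:CU = 37/45:8/45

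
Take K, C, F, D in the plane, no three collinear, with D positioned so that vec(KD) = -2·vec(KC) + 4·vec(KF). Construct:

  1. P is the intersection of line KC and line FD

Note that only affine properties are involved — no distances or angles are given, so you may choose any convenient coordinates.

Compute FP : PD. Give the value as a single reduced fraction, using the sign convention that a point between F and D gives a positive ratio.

Choose coordinates K = (0, 0), C = (1, 0), F = (0, 1), D = (-2, 4).
1. P is the intersection of line KC and line FD ⇒ P = (2/3, 0)
P = F + t·(D−F) with t = -1/3, so FP:PD = t:(1−t) = -1/3:4/3

FP:PD = -1/4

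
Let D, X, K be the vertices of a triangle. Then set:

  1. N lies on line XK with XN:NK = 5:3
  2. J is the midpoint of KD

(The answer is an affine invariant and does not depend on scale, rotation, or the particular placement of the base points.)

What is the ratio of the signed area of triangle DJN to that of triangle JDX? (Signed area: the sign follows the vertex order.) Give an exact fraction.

[DJN]:[JDX] = -3/8

Choose coordinates D = (0, 0), X = (1, 0), K = (0, 1).
1. N lies on line XK with XN:NK = 5:3 ⇒ N = (3/8, 5/8)
2. J is the midpoint of KD ⇒ J = (0, 1/2)
2·[DJN] = -3/16, 2·[JDX] = 1/2
[DJN]:[JDX] = -3/16:1/2 = -3/8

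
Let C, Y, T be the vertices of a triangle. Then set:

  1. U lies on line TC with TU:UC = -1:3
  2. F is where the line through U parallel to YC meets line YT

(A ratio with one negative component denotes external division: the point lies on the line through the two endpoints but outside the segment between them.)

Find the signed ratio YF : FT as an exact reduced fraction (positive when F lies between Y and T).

YF:FT = -3

Assign C = (0, 0), Y = (1, 0), T = (0, 1) — the answer is frame-independent, so this choice is without loss of generality.
1. U lies on line TC with TU:UC = -1:3 ⇒ U = (0, 3/2)
2. F is where the line through U parallel to YC meets line YT ⇒ F = (-1/2, 3/2)
F = Y + t·(T−Y) with t = 3/2, so YF:FT = t:(1−t) = 3/2:-1/2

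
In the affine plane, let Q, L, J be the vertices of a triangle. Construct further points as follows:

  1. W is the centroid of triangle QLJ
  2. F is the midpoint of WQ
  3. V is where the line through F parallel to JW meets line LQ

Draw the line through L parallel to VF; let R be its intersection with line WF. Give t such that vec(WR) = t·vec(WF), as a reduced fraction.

t = -2

Assign Q = (0, 0), L = (1, 0), J = (0, 1) — the answer is frame-independent, so this choice is without loss of generality.
1. W is the centroid of triangle QLJ ⇒ W = (1/3, 1/3)
2. F is the midpoint of WQ ⇒ F = (1/6, 1/6)
3. V is where the line through F parallel to JW meets line LQ ⇒ V = (1/4, 0)
through L parallel to VF: direction (-1/12, 1/6); meets WF at R = (2/3, 2/3)
R = W + t·(F−W) with t = -2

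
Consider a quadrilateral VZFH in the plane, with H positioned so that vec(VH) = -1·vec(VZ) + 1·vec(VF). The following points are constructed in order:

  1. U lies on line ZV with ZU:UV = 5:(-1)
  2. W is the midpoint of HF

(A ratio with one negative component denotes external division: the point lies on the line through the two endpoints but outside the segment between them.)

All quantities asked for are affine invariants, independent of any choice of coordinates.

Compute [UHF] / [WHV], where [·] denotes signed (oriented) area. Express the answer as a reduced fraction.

Assign V = (0, 0), Z = (1, 0), F = (0, 1), H = (-1, 1) — the answer is frame-independent, so this choice is without loss of generality.
1. U lies on line ZV with ZU:UV = 5:(-1) ⇒ U = (-1/4, 0)
2. W is the midpoint of HF ⇒ W = (-1/2, 1)
2·[UHF] = -1, 2·[WHV] = 1/2
[UHF]:[WHV] = -1:1/2 = -2

[UHF]:[WHV] = -2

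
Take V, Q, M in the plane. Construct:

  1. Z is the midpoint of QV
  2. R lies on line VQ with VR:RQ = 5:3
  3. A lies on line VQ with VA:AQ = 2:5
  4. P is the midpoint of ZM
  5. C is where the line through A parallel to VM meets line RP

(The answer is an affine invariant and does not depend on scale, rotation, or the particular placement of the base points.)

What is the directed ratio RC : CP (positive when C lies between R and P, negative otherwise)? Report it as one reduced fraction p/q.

RC:CP = 19/2

Choose coordinates V = (0, 0), Q = (1, 0), M = (0, 1).
1. Z is the midpoint of QV ⇒ Z = (1/2, 0)
2. R lies on line VQ with VR:RQ = 5:3 ⇒ R = (5/8, 0)
3. A lies on line VQ with VA:AQ = 2:5 ⇒ A = (2/7, 0)
4. P is the midpoint of ZM ⇒ P = (1/4, 1/2)
5. C is where the line through A parallel to VM meets line RP ⇒ C = (2/7, 19/42)
C = R + t·(P−R) with t = 19/21, so RC:CP = t:(1−t) = 19/21:2/21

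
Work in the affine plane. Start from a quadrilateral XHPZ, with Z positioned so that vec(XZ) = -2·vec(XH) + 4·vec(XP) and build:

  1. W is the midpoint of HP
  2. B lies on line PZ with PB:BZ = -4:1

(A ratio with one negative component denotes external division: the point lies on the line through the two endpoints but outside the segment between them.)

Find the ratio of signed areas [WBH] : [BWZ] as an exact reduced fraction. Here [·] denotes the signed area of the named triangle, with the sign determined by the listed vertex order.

[WBH]:[BWZ] = 4

Work in coordinates with X = (0, 0), H = (1, 0), P = (0, 1), Z = (-2, 4).
1. W is the midpoint of HP ⇒ W = (1/2, 1/2)
2. B lies on line PZ with PB:BZ = -4:1 ⇒ B = (-8/3, 5)
2·[WBH] = -2/3, 2·[BWZ] = -1/6
[WBH]:[BWZ] = -2/3:-1/6 = 4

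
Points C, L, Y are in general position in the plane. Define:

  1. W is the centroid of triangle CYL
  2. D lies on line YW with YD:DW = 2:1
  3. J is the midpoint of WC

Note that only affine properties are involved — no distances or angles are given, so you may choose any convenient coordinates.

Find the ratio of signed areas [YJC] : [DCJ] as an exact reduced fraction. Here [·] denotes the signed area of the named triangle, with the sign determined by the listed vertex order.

Set C = (0, 0), L = (1, 0), Y = (0, 1); any affine frame gives the same invariant.
1. W is the centroid of triangle CYL ⇒ W = (1/3, 1/3)
2. D lies on line YW with YD:DW = 2:1 ⇒ D = (2/9, 5/9)
3. J is the midpoint of WC ⇒ J = (1/6, 1/6)
2·[YJC] = -1/6, 2·[DCJ] = 1/18
[YJC]:[DCJ] = -1/6:1/18 = -3

[YJC]:[DCJ] = -3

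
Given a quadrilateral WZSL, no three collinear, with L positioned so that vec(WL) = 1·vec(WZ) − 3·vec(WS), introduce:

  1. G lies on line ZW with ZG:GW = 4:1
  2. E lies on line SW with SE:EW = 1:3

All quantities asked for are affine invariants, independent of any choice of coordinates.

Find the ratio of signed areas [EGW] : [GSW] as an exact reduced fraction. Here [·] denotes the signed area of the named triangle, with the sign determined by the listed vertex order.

[EGW]:[GSW] = -3/4

Assign W = (0, 0), Z = (1, 0), S = (0, 1), L = (1, -3) — the answer is frame-independent, so this choice is without loss of generality.
1. G lies on line ZW with ZG:GW = 4:1 ⇒ G = (1/5, 0)
2. E lies on line SW with SE:EW = 1:3 ⇒ E = (0, 3/4)
2·[EGW] = -3/20, 2·[GSW] = 1/5
[EGW]:[GSW] = -3/20:1/5 = -3/4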